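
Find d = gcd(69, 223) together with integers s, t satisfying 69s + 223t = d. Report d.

Euclidean algorithm:
223 = 3·69 + 16
69 = 4·16 + 5
16 = 3·5 + 1
5 = 5·1 + 0
gcd(69, 223) = 1.
Working backward:
1 = 16 − 3·5
1 = −3·69 + 13·16
1 = 13·223 − 42·69
So 1 = (13)·223 + (-42)·69.

1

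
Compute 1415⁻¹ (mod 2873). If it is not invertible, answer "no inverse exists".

2138

gcd(2873, 1415) by repeated division:
2873 = 2×1415 + 43
1415 = 32×43 + 39
43 = 1×39 + 4
39 = 9×4 + 3
4 = 1×3 + 1
3 = 3×1 + 0
Since gcd(1415, 2873) = 1, back-substitute to write 1 as a combination:
1 = 4 − 3
1 = −39 + 10·4
1 = 10·43 − 11·39
1 = −11·1415 + 362·43
1 = 362·2873 − 735·1415
So 1415·(-735) ≡ 1 (mod 2873), and -735 ≡ 2138 (mod 2873).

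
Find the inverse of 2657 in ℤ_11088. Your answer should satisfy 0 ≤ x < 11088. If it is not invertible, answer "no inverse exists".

9473

Apply the Euclidean algorithm to 11088 and 2657:
11088 = 4×2657 + 460
2657 = 5×460 + 357
460 = 1×357 + 103
357 = 3×103 + 48
103 = 2×48 + 7
48 = 6×7 + 6
7 = 1×6 + 1
6 = 6×1 + 0
gcd = 1, so the inverse exists. Back-substitute:
1 = 7 − 6
1 = −48 + 7·7
1 = 7·103 − 15·48
1 = −15·357 + 52·103
1 = 52·460 − 67·357
1 = −67·2657 + 387·460
1 = 387·11088 − 1615·2657
Hence 2657⁻¹ ≡ -1615 ≡ 9473 (mod 11088).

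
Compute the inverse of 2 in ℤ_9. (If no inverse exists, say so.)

Extended Euclidean algorithm:
9 = 4×2 + 1
2 = 2×1 + 0
Since gcd(2, 9) = 1, back-substitute to write 1 as a combination:
1 = 9 − 4·2
So 2·(-4) ≡ 1 (mod 9), and -4 ≡ 5 (mod 9).

5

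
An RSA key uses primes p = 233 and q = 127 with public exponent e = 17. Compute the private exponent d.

25793

φ(n) = (p−1)(q−1) = 232·126 = 29232.
Need d with 17·d ≡ 1 (mod 29232). Apply the extended Euclidean algorithm:
29232 = 1719·17 + 9
17 = 1·9 + 8
9 = 1·8 + 1
8 = 8·1 + 0
Back-substitute:
1 = 9 − 8
1 = −17 + 2·9
1 = 2·29232 − 3439·17
So 17·(-3439) ≡ 1 (mod 29232), hence d ≡ -3439 ≡ 25793 (mod 29232).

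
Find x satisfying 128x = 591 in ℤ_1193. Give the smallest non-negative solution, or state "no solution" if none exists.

First find gcd(128, 1193):
1193 = 9·128 + 41
128 = 3·41 + 5
41 = 8·5 + 1
5 = 5·1 + 0
gcd = 1, so a unique solution mod 1193 exists.
Back-substitute for the Bézout coefficients:
1 = 41 − 8·5
1 = −8·128 + 25·41
1 = 25·1193 − 233·128
So 128·(-233) ≡ 1 (mod 1193), giving 128⁻¹ ≡ 960.
x ≡ 128⁻¹·591 ≡ 960·591 ≡ 685 (mod 1193).

685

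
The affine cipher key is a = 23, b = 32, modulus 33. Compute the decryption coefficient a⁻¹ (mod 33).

gcd(33, 23) by repeated division:
33 = 1*23 + 10
23 = 2*10 + 3
10 = 3*3 + 1
3 = 3*1 + 0
Since gcd(23, 33) = 1, back-substitute to write 1 as a combination:
1 = 10 − 3·3
1 = −3·23 + 7·10
1 = 7·33 − 10·23
Thus 23·(-10) ≡ 1 (mod 33); reducing, -10 mod 33 = 23.

23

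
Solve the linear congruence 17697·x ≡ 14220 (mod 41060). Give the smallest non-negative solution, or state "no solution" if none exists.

7720

First find gcd(17697, 41060):
41060 = 2·17697 + 5666
17697 = 3·5666 + 699
5666 = 8·699 + 74
699 = 9·74 + 33
74 = 2·33 + 8
33 = 4·8 + 1
8 = 8·1 + 0
gcd = 1, so a unique solution mod 41060 exists.
Back-substitute for the Bézout coefficients:
1 = 33 − 4·8
1 = −4·74 + 9·33
1 = 9·699 − 85·74
1 = −85·5666 + 689·699
1 = 689·17697 − 2152·5666
1 = −2152·41060 + 4993·17697
So 17697·(4993) ≡ 1 (mod 41060), giving 17697⁻¹ ≡ 4993.
x ≡ 17697⁻¹·14220 ≡ 4993·14220 ≡ 7720 (mod 41060).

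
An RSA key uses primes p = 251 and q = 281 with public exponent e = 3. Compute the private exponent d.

46667

φ(n) = (p−1)(q−1) = 250·280 = 70000.
Need d with 3·d ≡ 1 (mod 70000). Apply the extended Euclidean algorithm:
70000 = 23333*3 + 1
3 = 3*1 + 0
Back-substitute:
1 = 70000 − 23333·3
So 3·(-23333) ≡ 1 (mod 70000), hence d ≡ -23333 ≡ 46667 (mod 70000).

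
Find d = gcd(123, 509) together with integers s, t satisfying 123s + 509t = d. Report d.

1

Repeated division:
509 = 4*123 + 17
123 = 7*17 + 4
17 = 4*4 + 1
4 = 4*1 + 0
gcd(123, 509) = 1.
Back-substituting:
1 = 17 − 4·4
1 = −4·123 + 29·17
1 = 29·509 − 120·123
So 1 = (29)·509 + (-120)·123.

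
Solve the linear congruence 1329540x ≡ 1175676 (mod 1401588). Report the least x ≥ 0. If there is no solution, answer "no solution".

First find gcd(1329540, 1401588):
1401588 = 1·1329540 + 72048
1329540 = 18·72048 + 32676
72048 = 2·32676 + 6696
32676 = 4·6696 + 5892
6696 = 1·5892 + 804
5892 = 7·804 + 264
804 = 3·264 + 12
264 = 22·12 + 0
gcd = 12 and 12 | 1175676, so solutions exist. Divide through by 12: 110795x ≡ 97973 (mod 116799).
Now find 110795⁻¹ mod 116799:
116799 = 1·110795 + 6004
110795 = 18·6004 + 2723
6004 = 2·2723 + 558
2723 = 4·558 + 491
558 = 1·491 + 67
491 = 7·67 + 22
67 = 3·22 + 1
22 = 22·1 + 0
Back-substitute:
1 = 67 − 3·22
1 = −3·491 + 22·67
1 = 22·558 − 25·491
1 = −25·2723 + 122·558
1 = 122·6004 − 269·2723
1 = −269·110795 + 4964·6004
1 = 4964·116799 − 5233·110795
So 110795·(-5233) ≡ 1 (mod 116799), i.e. 110795⁻¹ ≡ 111566.
Then x ≡ 111566·97973 ≡ 54901 (mod 116799); the smallest non-negative solution is x = 54901.

54901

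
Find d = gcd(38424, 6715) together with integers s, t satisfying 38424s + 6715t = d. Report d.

Repeated division:
38424 = 5×6715 + 4849
6715 = 1×4849 + 1866
4849 = 2×1866 + 1117
1866 = 1×1117 + 749
1117 = 1×749 + 368
749 = 2×368 + 13
368 = 28×13 + 4
13 = 3×4 + 1
4 = 4×1 + 0
gcd(38424, 6715) = 1.
Express as a combination:
1 = 13 − 3·4
1 = −3·368 + 85·13
1 = 85·749 − 173·368
1 = −173·1117 + 258·749
1 = 258·1866 − 431·1117
1 = −431·4849 + 1120·1866
1 = 1120·6715 − 1551·4849
1 = −1551·38424 + 8875·6715
So 1 = (-1551)·38424 + (8875)·6715.

1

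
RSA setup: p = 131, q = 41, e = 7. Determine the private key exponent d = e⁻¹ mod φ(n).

743

φ(n) = (p−1)(q−1) = 130·40 = 5200.
Need d with 7·d ≡ 1 (mod 5200). Apply the extended Euclidean algorithm:
5200 = 742·7 + 6
7 = 1·6 + 1
6 = 6·1 + 0
Back-substitute:
1 = 7 − 6
1 = −5200 + 743·7
So 7·743 ≡ 1 (mod 5200), hence d = 743.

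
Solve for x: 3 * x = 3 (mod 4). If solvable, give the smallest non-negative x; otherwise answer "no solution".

First find gcd(3, 4):
4 = 1×3 + 1
3 = 3×1 + 0
gcd = 1, so a unique solution mod 4 exists.
Back-substitute for the Bézout coefficients:
1 = 4 − 3
So 3·(-1) ≡ 1 (mod 4), giving 3⁻¹ ≡ 3.
x ≡ 3⁻¹·3 ≡ 3·3 ≡ 1 (mod 4).

1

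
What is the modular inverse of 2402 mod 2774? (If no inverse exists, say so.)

no inverse exists

Compute gcd(2402, 2774):
2774 = 1*2402 + 372
2402 = 6*372 + 170
372 = 2*170 + 32
170 = 5*32 + 10
32 = 3*10 + 2
10 = 5*2 + 0
The gcd is 2, not 1, hence no inverse exists.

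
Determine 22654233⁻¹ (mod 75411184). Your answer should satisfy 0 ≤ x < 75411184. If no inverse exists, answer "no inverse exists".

Extended Euclidean algorithm:
75411184 = 3·22654233 + 7448485
22654233 = 3·7448485 + 308778
7448485 = 24·308778 + 37813
308778 = 8·37813 + 6274
37813 = 6·6274 + 169
6274 = 37·169 + 21
169 = 8·21 + 1
21 = 21·1 + 0
The gcd is 1. Working backward:
1 = 169 − 8·21
1 = −8·6274 + 297·169
1 = 297·37813 − 1790·6274
1 = −1790·308778 + 14617·37813
1 = 14617·7448485 − 352598·308778
1 = −352598·22654233 + 1072411·7448485
1 = 1072411·75411184 − 3569831·22654233
Hence 22654233⁻¹ ≡ -3569831 ≡ 71841353 (mod 75411184).

71841353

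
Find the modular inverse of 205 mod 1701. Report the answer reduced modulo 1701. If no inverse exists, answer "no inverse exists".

697

Apply the Euclidean algorithm to 1701 and 205:
1701 = 8×205 + 61
205 = 3×61 + 22
61 = 2×22 + 17
22 = 1×17 + 5
17 = 3×5 + 2
5 = 2×2 + 1
2 = 2×1 + 0
Since gcd(205, 1701) = 1, back-substitute to write 1 as a combination:
1 = 5 − 2·2
1 = −2·17 + 7·5
1 = 7·22 − 9·17
1 = −9·61 + 25·22
1 = 25·205 − 84·61
1 = −84·1701 + 697·205
So 205·697 ≡ 1 (mod 1701).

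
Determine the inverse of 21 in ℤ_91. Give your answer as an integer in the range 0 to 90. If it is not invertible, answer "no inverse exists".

Compute gcd(21, 91):
91 = 4·21 + 7
21 = 3·7 + 0
gcd(21, 91) = 7 ≠ 1, so 21 has no multiplicative inverse modulo 91.

no inverse exists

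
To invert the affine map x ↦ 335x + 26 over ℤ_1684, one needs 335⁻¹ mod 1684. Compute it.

935

Run Euclid on (1684, 335):
1684 = 5*335 + 9
335 = 37*9 + 2
9 = 4*2 + 1
2 = 2*1 + 0
The gcd is 1. Working backward:
1 = 9 − 4·2
1 = −4·335 + 149·9
1 = 149·1684 − 749·335
So 335·(-749) ≡ 1 (mod 1684), and -749 ≡ 935 (mod 1684).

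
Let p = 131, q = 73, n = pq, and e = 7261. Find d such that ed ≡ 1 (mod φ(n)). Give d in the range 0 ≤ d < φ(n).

4981

φ(n) = (p−1)(q−1) = 130·72 = 9360.
Need d with 7261·d ≡ 1 (mod 9360). Apply the extended Euclidean algorithm:
9360 = 1×7261 + 2099
7261 = 3×2099 + 964
2099 = 2×964 + 171
964 = 5×171 + 109
171 = 1×109 + 62
109 = 1×62 + 47
62 = 1×47 + 15
47 = 3×15 + 2
15 = 7×2 + 1
2 = 2×1 + 0
Back-substitute:
1 = 15 − 7·2
1 = −7·47 + 22·15
1 = 22·62 − 29·47
1 = −29·109 + 51·62
1 = 51·171 − 80·109
1 = −80·964 + 451·171
1 = 451·2099 − 982·964
1 = −982·7261 + 3397·2099
1 = 3397·9360 − 4379·7261
So 7261·(-4379) ≡ 1 (mod 9360), hence d ≡ -4379 ≡ 4981 (mod 9360).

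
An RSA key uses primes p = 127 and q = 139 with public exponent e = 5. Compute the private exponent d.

φ(n) = (p−1)(q−1) = 126·138 = 17388.
Need d with 5·d ≡ 1 (mod 17388). Apply the extended Euclidean algorithm:
17388 = 3477·5 + 3
5 = 1·3 + 2
3 = 1·2 + 1
2 = 2·1 + 0
Back-substitute:
1 = 3 − 2
1 = −5 + 2·3
1 = 2·17388 − 6955·5
So 5·(-6955) ≡ 1 (mod 17388), hence d ≡ -6955 ≡ 10433 (mod 17388).

10433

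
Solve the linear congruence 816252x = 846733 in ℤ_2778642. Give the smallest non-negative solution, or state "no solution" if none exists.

no solution

gcd(816252, 2778642):
2778642 = 3·816252 + 329886
816252 = 2·329886 + 156480
329886 = 2·156480 + 16926
156480 = 9·16926 + 4146
16926 = 4·4146 + 342
4146 = 12·342 + 42
342 = 8·42 + 6
42 = 7·6 + 0
gcd = 6, but 6 ∤ 846733, so the congruence has no solution.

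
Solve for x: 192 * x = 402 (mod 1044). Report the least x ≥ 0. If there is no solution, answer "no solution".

no solution

gcd(192, 1044):
1044 = 5×192 + 84
192 = 2×84 + 24
84 = 3×24 + 12
24 = 2×12 + 0
gcd = 12, but 12 ∤ 402, so the congruence has no solution.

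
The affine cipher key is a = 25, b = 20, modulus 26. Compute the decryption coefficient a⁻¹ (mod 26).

Extended Euclidean algorithm:
26 = 1×25 + 1
25 = 25×1 + 0
The gcd is 1. Working backward:
1 = 26 − 25
Hence 25⁻¹ ≡ -1 ≡ 25 (mod 26).

25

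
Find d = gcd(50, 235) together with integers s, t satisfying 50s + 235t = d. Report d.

5

Apply Euclid's algorithm to 235 and 50:
235 = 4*50 + 35
50 = 1*35 + 15
35 = 2*15 + 5
15 = 3*5 + 0
gcd(50, 235) = 5.
Working backward:
5 = 35 − 2·15
5 = −2·50 + 3·35
5 = 3·235 − 14·50
So 5 = (3)·235 + (-14)·50.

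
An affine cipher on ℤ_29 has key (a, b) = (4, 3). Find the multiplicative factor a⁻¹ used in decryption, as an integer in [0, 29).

Extended Euclidean algorithm:
29 = 7*4 + 1
4 = 4*1 + 0
gcd = 1, so the inverse exists. Back-substitute:
1 = 29 − 7·4
Thus 4·(-7) ≡ 1 (mod 29); reducing, -7 mod 29 = 22.

22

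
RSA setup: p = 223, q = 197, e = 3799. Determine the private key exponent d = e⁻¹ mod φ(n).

38335

φ(n) = (p−1)(q−1) = 222·196 = 43512.
Need d with 3799·d ≡ 1 (mod 43512). Apply the extended Euclidean algorithm:
43512 = 11*3799 + 1723
3799 = 2*1723 + 353
1723 = 4*353 + 311
353 = 1*311 + 42
311 = 7*42 + 17
42 = 2*17 + 8
17 = 2*8 + 1
8 = 8*1 + 0
Back-substitute:
1 = 17 − 2·8
1 = −2·42 + 5·17
1 = 5·311 − 37·42
1 = −37·353 + 42·311
1 = 42·1723 − 205·353
1 = −205·3799 + 452·1723
1 = 452·43512 − 5177·3799
So 3799·(-5177) ≡ 1 (mod 43512), hence d ≡ -5177 ≡ 38335 (mod 43512).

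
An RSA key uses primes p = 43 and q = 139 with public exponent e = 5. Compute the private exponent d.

φ(n) = (p−1)(q−1) = 42·138 = 5796.
Need d with 5·d ≡ 1 (mod 5796). Apply the extended Euclidean algorithm:
5796 = 1159·5 + 1
5 = 5·1 + 0
Back-substitute:
1 = 5796 − 1159·5
So 5·(-1159) ≡ 1 (mod 5796), hence d ≡ -1159 ≡ 4637 (mod 5796).

4637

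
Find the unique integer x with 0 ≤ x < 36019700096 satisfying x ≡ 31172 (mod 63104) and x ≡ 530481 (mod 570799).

Write x = 31172 + 63104·k. Then 63104·k ≡ 530481 − 31172 ≡ 499309 (mod 570799).
Need 63104⁻¹ mod 570799. Extended Euclid on (570799, 63104):
570799 = 9×63104 + 2863
63104 = 22×2863 + 118
2863 = 24×118 + 31
118 = 3×31 + 25
31 = 1×25 + 6
25 = 4×6 + 1
6 = 6×1 + 0
Back-substitute:
1 = 25 − 4·6
1 = −4·31 + 5·25
1 = 5·118 − 19·31
1 = −19·2863 + 461·118
1 = 461·63104 − 10161·2863
1 = −10161·570799 + 91910·63104
63104⁻¹ ≡ 91910 (mod 570799), so k ≡ 91910·499309 ≡ 392188 (mod 570799).
x = 31172 + 63104·392188 = 24748662724.

24748662724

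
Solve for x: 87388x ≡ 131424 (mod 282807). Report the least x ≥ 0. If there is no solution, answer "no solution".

gcd(87388, 282807):
282807 = 3*87388 + 20643
87388 = 4*20643 + 4816
20643 = 4*4816 + 1379
4816 = 3*1379 + 679
1379 = 2*679 + 21
679 = 32*21 + 7
21 = 3*7 + 0
gcd = 7, but 7 ∤ 131424, so the congruence has no solution.

no solution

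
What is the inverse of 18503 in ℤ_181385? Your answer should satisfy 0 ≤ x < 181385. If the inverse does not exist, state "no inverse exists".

Apply the Euclidean algorithm to 181385 and 18503:
181385 = 9·18503 + 14858
18503 = 1·14858 + 3645
14858 = 4·3645 + 278
3645 = 13·278 + 31
278 = 8·31 + 30
31 = 1·30 + 1
30 = 30·1 + 0
The gcd is 1. Working backward:
1 = 31 − 30
1 = −278 + 9·31
1 = 9·3645 − 118·278
1 = −118·14858 + 481·3645
1 = 481·18503 − 599·14858
1 = −599·181385 + 5872·18503
So 18503·5872 ≡ 1 (mod 181385).

5872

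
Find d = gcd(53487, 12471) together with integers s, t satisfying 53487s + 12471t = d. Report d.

Apply Euclid's algorithm to 53487 and 12471:
53487 = 4*12471 + 3603
12471 = 3*3603 + 1662
3603 = 2*1662 + 279
1662 = 5*279 + 267
279 = 1*267 + 12
267 = 22*12 + 3
12 = 4*3 + 0
gcd(53487, 12471) = 3.
Express as a combination:
3 = 267 − 22·12
3 = −22·279 + 23·267
3 = 23·1662 − 137·279
3 = −137·3603 + 297·1662
3 = 297·12471 − 1028·3603
3 = −1028·53487 + 4409·12471
So 3 = (-1028)·53487 + (4409)·12471.

3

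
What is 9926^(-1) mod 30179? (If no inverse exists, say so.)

Extended Euclidean algorithm:
30179 = 3·9926 + 401
9926 = 24·401 + 302
401 = 1·302 + 99
302 = 3·99 + 5
99 = 19·5 + 4
5 = 1·4 + 1
4 = 4·1 + 0
Since gcd(9926, 30179) = 1, back-substitute to write 1 as a combination:
1 = 5 − 4
1 = −99 + 20·5
1 = 20·302 − 61·99
1 = −61·401 + 81·302
1 = 81·9926 − 2005·401
1 = −2005·30179 + 6096·9926
So 9926·6096 ≡ 1 (mod 30179).

6096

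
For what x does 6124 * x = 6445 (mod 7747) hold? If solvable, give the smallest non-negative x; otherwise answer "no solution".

First find gcd(6124, 7747):
7747 = 1·6124 + 1623
6124 = 3·1623 + 1255
1623 = 1·1255 + 368
1255 = 3·368 + 151
368 = 2·151 + 66
151 = 2·66 + 19
66 = 3·19 + 9
19 = 2·9 + 1
9 = 9·1 + 0
gcd = 1, so a unique solution mod 7747 exists.
Back-substitute for the Bézout coefficients:
1 = 19 − 2·9
1 = −2·66 + 7·19
1 = 7·151 − 16·66
1 = −16·368 + 39·151
1 = 39·1255 − 133·368
1 = −133·1623 + 172·1255
1 = 172·6124 − 649·1623
1 = −649·7747 + 821·6124
So 6124·(821) ≡ 1 (mod 7747), giving 6124⁻¹ ≡ 821.
x ≡ 6124⁻¹·6445 ≡ 821·6445 ≡ 144 (mod 7747).

144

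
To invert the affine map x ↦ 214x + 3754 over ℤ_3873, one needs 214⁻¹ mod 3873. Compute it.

2950

Apply the Euclidean algorithm to 3873 and 214:
3873 = 18·214 + 21
214 = 10·21 + 4
21 = 5·4 + 1
4 = 4·1 + 0
The gcd is 1. Working backward:
1 = 21 − 5·4
1 = −5·214 + 51·21
1 = 51·3873 − 923·214
Thus 214·(-923) ≡ 1 (mod 3873); reducing, -923 mod 3873 = 2950.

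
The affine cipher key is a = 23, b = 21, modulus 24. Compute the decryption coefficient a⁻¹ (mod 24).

gcd(24, 23) by repeated division:
24 = 1*23 + 1
23 = 23*1 + 0
The gcd is 1. Working backward:
1 = 24 − 23
Hence 23⁻¹ ≡ -1 ≡ 23 (mod 24).

23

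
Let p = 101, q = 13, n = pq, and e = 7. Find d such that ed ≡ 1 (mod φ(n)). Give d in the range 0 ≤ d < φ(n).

φ(n) = (p−1)(q−1) = 100·12 = 1200.
Need d with 7·d ≡ 1 (mod 1200). Apply the extended Euclidean algorithm:
1200 = 171*7 + 3
7 = 2*3 + 1
3 = 3*1 + 0
Back-substitute:
1 = 7 − 2·3
1 = −2·1200 + 343·7
So 7·343 ≡ 1 (mod 1200), hence d = 343.

343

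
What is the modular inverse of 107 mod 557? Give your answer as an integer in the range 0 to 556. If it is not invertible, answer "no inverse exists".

177

Extended Euclidean algorithm:
557 = 5*107 + 22
107 = 4*22 + 19
22 = 1*19 + 3
19 = 6*3 + 1
3 = 3*1 + 0
gcd = 1, so the inverse exists. Back-substitute:
1 = 19 − 6·3
1 = −6·22 + 7·19
1 = 7·107 − 34·22
1 = −34·557 + 177·107
So 107·177 ≡ 1 (mod 557).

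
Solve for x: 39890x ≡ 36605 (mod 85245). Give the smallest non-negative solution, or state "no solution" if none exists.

11389

First find gcd(39890, 85245):
85245 = 2×39890 + 5465
39890 = 7×5465 + 1635
5465 = 3×1635 + 560
1635 = 2×560 + 515
560 = 1×515 + 45
515 = 11×45 + 20
45 = 2×20 + 5
20 = 4×5 + 0
gcd = 5 and 5 | 36605, so solutions exist. Divide through by 5: 7978x ≡ 7321 (mod 17049).
Now find 7978⁻¹ mod 17049:
17049 = 2×7978 + 1093
7978 = 7×1093 + 327
1093 = 3×327 + 112
327 = 2×112 + 103
112 = 1×103 + 9
103 = 11×9 + 4
9 = 2×4 + 1
4 = 4×1 + 0
Back-substitute:
1 = 9 − 2·4
1 = −2·103 + 23·9
1 = 23·112 − 25·103
1 = −25·327 + 73·112
1 = 73·1093 − 244·327
1 = −244·7978 + 1781·1093
1 = 1781·17049 − 3806·7978
So 7978·(-3806) ≡ 1 (mod 17049), i.e. 7978⁻¹ ≡ 13243.
Then x ≡ 13243·7321 ≡ 11389 (mod 17049); the smallest non-negative solution is x = 11389.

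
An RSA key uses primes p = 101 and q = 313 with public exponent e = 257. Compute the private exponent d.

φ(n) = (p−1)(q−1) = 100·312 = 31200.
Need d with 257·d ≡ 1 (mod 31200). Apply the extended Euclidean algorithm:
31200 = 121·257 + 103
257 = 2·103 + 51
103 = 2·51 + 1
51 = 51·1 + 0
Back-substitute:
1 = 103 − 2·51
1 = −2·257 + 5·103
1 = 5·31200 − 607·257
So 257·(-607) ≡ 1 (mod 31200), hence d ≡ -607 ≡ 30593 (mod 31200).

30593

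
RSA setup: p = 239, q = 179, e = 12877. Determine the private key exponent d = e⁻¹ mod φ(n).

36633

φ(n) = (p−1)(q−1) = 238·178 = 42364.
Need d with 12877·d ≡ 1 (mod 42364). Apply the extended Euclidean algorithm:
42364 = 3·12877 + 3733
12877 = 3·3733 + 1678
3733 = 2·1678 + 377
1678 = 4·377 + 170
377 = 2·170 + 37
170 = 4·37 + 22
37 = 1·22 + 15
22 = 1·15 + 7
15 = 2·7 + 1
7 = 7·1 + 0
Back-substitute:
1 = 15 − 2·7
1 = −2·22 + 3·15
1 = 3·37 − 5·22
1 = −5·170 + 23·37
1 = 23·377 − 51·170
1 = −51·1678 + 227·377
1 = 227·3733 − 505·1678
1 = −505·12877 + 1742·3733
1 = 1742·42364 − 5731·12877
So 12877·(-5731) ≡ 1 (mod 42364), hence d ≡ -5731 ≡ 36633 (mod 42364).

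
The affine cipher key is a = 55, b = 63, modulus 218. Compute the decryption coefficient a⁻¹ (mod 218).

Run Euclid on (218, 55):
218 = 3*55 + 53
55 = 1*53 + 2
53 = 26*2 + 1
2 = 2*1 + 0
gcd = 1, so the inverse exists. Back-substitute:
1 = 53 − 26·2
1 = −26·55 + 27·53
1 = 27·218 − 107·55
Thus 55·(-107) ≡ 1 (mod 218); reducing, -107 mod 218 = 111.

111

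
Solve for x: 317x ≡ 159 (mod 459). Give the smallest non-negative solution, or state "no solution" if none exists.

First find gcd(317, 459):
459 = 1*317 + 142
317 = 2*142 + 33
142 = 4*33 + 10
33 = 3*10 + 3
10 = 3*3 + 1
3 = 3*1 + 0
gcd = 1, so a unique solution mod 459 exists.
Back-substitute for the Bézout coefficients:
1 = 10 − 3·3
1 = −3·33 + 10·10
1 = 10·142 − 43·33
1 = −43·317 + 96·142
1 = 96·459 − 139·317
So 317·(-139) ≡ 1 (mod 459), giving 317⁻¹ ≡ 320.
x ≡ 317⁻¹·159 ≡ 320·159 ≡ 390 (mod 459).

390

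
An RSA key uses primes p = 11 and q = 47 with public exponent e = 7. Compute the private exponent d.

263

φ(n) = (p−1)(q−1) = 10·46 = 460.
Need d with 7·d ≡ 1 (mod 460). Apply the extended Euclidean algorithm:
460 = 65·7 + 5
7 = 1·5 + 2
5 = 2·2 + 1
2 = 2·1 + 0
Back-substitute:
1 = 5 − 2·2
1 = −2·7 + 3·5
1 = 3·460 − 197·7
So 7·(-197) ≡ 1 (mod 460), hence d ≡ -197 ≡ 263 (mod 460).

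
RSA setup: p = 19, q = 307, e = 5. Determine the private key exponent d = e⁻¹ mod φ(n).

φ(n) = (p−1)(q−1) = 18·306 = 5508.
Need d with 5·d ≡ 1 (mod 5508). Apply the extended Euclidean algorithm:
5508 = 1101·5 + 3
5 = 1·3 + 2
3 = 1·2 + 1
2 = 2·1 + 0
Back-substitute:
1 = 3 − 2
1 = −5 + 2·3
1 = 2·5508 − 2203·5
So 5·(-2203) ≡ 1 (mod 5508), hence d ≡ -2203 ≡ 3305 (mod 5508).

3305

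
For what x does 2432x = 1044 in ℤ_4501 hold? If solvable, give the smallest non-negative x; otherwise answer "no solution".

3428

First find gcd(2432, 4501):
4501 = 1×2432 + 2069
2432 = 1×2069 + 363
2069 = 5×363 + 254
363 = 1×254 + 109
254 = 2×109 + 36
109 = 3×36 + 1
36 = 36×1 + 0
gcd = 1, so a unique solution mod 4501 exists.
Back-substitute for the Bézout coefficients:
1 = 109 − 3·36
1 = −3·254 + 7·109
1 = 7·363 − 10·254
1 = −10·2069 + 57·363
1 = 57·2432 − 67·2069
1 = −67·4501 + 124·2432
So 2432·(124) ≡ 1 (mod 4501), giving 2432⁻¹ ≡ 124.
x ≡ 2432⁻¹·1044 ≡ 124·1044 ≡ 3428 (mod 4501).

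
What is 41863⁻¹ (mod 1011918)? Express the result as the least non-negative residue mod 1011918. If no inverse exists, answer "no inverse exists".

899155

Run Euclid on (1011918, 41863):
1011918 = 24×41863 + 7206
41863 = 5×7206 + 5833
7206 = 1×5833 + 1373
5833 = 4×1373 + 341
1373 = 4×341 + 9
341 = 37×9 + 8
9 = 1×8 + 1
8 = 8×1 + 0
gcd = 1, so the inverse exists. Back-substitute:
1 = 9 − 8
1 = −341 + 38·9
1 = 38·1373 − 153·341
1 = −153·5833 + 650·1373
1 = 650·7206 − 803·5833
1 = −803·41863 + 4665·7206
1 = 4665·1011918 − 112763·41863
Hence 41863⁻¹ ≡ -112763 ≡ 899155 (mod 1011918).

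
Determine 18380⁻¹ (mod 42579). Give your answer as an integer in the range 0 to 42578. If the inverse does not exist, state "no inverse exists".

Extended Euclidean algorithm:
42579 = 2*18380 + 5819
18380 = 3*5819 + 923
5819 = 6*923 + 281
923 = 3*281 + 80
281 = 3*80 + 41
80 = 1*41 + 39
41 = 1*39 + 2
39 = 19*2 + 1
2 = 2*1 + 0
The gcd is 1. Working backward:
1 = 39 − 19·2
1 = −19·41 + 20·39
1 = 20·80 − 39·41
1 = −39·281 + 137·80
1 = 137·923 − 450·281
1 = −450·5819 + 2837·923
1 = 2837·18380 − 8961·5819
1 = −8961·42579 + 20759·18380
So 18380·20759 ≡ 1 (mod 42579).

20759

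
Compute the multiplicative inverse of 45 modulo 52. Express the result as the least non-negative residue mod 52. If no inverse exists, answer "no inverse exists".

37

Apply the Euclidean algorithm to 52 and 45:
52 = 1·45 + 7
45 = 6·7 + 3
7 = 2·3 + 1
3 = 3·1 + 0
Since gcd(45, 52) = 1, back-substitute to write 1 as a combination:
1 = 7 − 2·3
1 = −2·45 + 13·7
1 = 13·52 − 15·45
So 45·(-15) ≡ 1 (mod 52), and -15 ≡ 37 (mod 52).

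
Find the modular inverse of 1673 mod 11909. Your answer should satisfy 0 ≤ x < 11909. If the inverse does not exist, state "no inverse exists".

Extended Euclidean algorithm:
11909 = 7×1673 + 198
1673 = 8×198 + 89
198 = 2×89 + 20
89 = 4×20 + 9
20 = 2×9 + 2
9 = 4×2 + 1
2 = 2×1 + 0
Since gcd(1673, 11909) = 1, back-substitute to write 1 as a combination:
1 = 9 − 4·2
1 = −4·20 + 9·9
1 = 9·89 − 40·20
1 = −40·198 + 89·89
1 = 89·1673 − 752·198
1 = −752·11909 + 5353·1673
So 1673·5353 ≡ 1 (mod 11909).

5353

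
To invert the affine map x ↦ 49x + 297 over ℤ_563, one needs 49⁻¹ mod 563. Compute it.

Extended Euclidean algorithm:
563 = 11*49 + 24
49 = 2*24 + 1
24 = 24*1 + 0
The gcd is 1. Working backward:
1 = 49 − 2·24
1 = −2·563 + 23·49
So 49·23 ≡ 1 (mod 563).

23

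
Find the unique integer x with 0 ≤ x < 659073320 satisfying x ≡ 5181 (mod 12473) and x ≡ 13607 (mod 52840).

231030087

Write x = 5181 + 12473·k. Then 12473·k ≡ 13607 − 5181 ≡ 8426 (mod 52840).
Need 12473⁻¹ mod 52840. Extended Euclid on (52840, 12473):
52840 = 4*12473 + 2948
12473 = 4*2948 + 681
2948 = 4*681 + 224
681 = 3*224 + 9
224 = 24*9 + 8
9 = 1*8 + 1
8 = 8*1 + 0
Back-substitute:
1 = 9 − 8
1 = −224 + 25·9
1 = 25·681 − 76·224
1 = −76·2948 + 329·681
1 = 329·12473 − 1392·2948
1 = −1392·52840 + 5897·12473
12473⁻¹ ≡ 5897 (mod 52840), so k ≡ 5897·8426 ≡ 18522 (mod 52840).
x = 5181 + 12473·18522 = 231030087.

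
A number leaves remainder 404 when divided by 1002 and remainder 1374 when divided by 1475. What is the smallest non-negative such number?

Write x = 404 + 1002·k. Then 1002·k ≡ 1374 − 404 ≡ 970 (mod 1475).
Need 1002⁻¹ mod 1475. Extended Euclid on (1475, 1002):
1475 = 1·1002 + 473
1002 = 2·473 + 56
473 = 8·56 + 25
56 = 2·25 + 6
25 = 4·6 + 1
6 = 6·1 + 0
Back-substitute:
1 = 25 − 4·6
1 = −4·56 + 9·25
1 = 9·473 − 76·56
1 = −76·1002 + 161·473
1 = 161·1475 − 237·1002
1002⁻¹ ≡ 1238 (mod 1475), so k ≡ 1238·970 ≡ 210 (mod 1475).
x = 404 + 1002·210 = 210824.

210824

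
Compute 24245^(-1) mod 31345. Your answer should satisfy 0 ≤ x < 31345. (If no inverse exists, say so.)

no inverse exists

Compute gcd(24245, 31345):
31345 = 1×24245 + 7100
24245 = 3×7100 + 2945
7100 = 2×2945 + 1210
2945 = 2×1210 + 525
1210 = 2×525 + 160
525 = 3×160 + 45
160 = 3×45 + 25
45 = 1×25 + 20
25 = 1×20 + 5
20 = 4×5 + 0
gcd(24245, 31345) = 5 ≠ 1, so 24245 has no multiplicative inverse modulo 31345.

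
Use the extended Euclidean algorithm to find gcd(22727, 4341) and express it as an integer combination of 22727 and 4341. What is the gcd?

Repeated division:
22727 = 5·4341 + 1022
4341 = 4·1022 + 253
1022 = 4·253 + 10
253 = 25·10 + 3
10 = 3·3 + 1
3 = 3·1 + 0
gcd(22727, 4341) = 1.
Back-substituting:
1 = 10 − 3·3
1 = −3·253 + 76·10
1 = 76·1022 − 307·253
1 = −307·4341 + 1304·1022
1 = 1304·22727 − 6827·4341
So 1 = (1304)·22727 + (-6827)·4341.

1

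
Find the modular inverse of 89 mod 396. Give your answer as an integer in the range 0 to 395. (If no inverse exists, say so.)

Run Euclid on (396, 89):
396 = 4·89 + 40
89 = 2·40 + 9
40 = 4·9 + 4
9 = 2·4 + 1
4 = 4·1 + 0
gcd = 1, so the inverse exists. Back-substitute:
1 = 9 − 2·4
1 = −2·40 + 9·9
1 = 9·89 − 20·40
1 = −20·396 + 89·89
So 89·89 ≡ 1 (mod 396).

89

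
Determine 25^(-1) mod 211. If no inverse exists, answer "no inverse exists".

Apply the Euclidean algorithm to 211 and 25:
211 = 8×25 + 11
25 = 2×11 + 3
11 = 3×3 + 2
3 = 1×2 + 1
2 = 2×1 + 0
gcd = 1, so the inverse exists. Back-substitute:
1 = 3 − 2
1 = −11 + 4·3
1 = 4·25 − 9·11
1 = −9·211 + 76·25
So 25·76 ≡ 1 (mod 211).

76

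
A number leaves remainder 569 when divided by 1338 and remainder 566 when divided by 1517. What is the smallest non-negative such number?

1361315

Write x = 569 + 1338·k. Then 1338·k ≡ 566 − 569 ≡ 1514 (mod 1517).
Need 1338⁻¹ mod 1517. Extended Euclid on (1517, 1338):
1517 = 1×1338 + 179
1338 = 7×179 + 85
179 = 2×85 + 9
85 = 9×9 + 4
9 = 2×4 + 1
4 = 4×1 + 0
Back-substitute:
1 = 9 − 2·4
1 = −2·85 + 19·9
1 = 19·179 − 40·85
1 = −40·1338 + 299·179
1 = 299·1517 − 339·1338
1338⁻¹ ≡ 1178 (mod 1517), so k ≡ 1178·1514 ≡ 1017 (mod 1517).
x = 569 + 1338·1017 = 1361315.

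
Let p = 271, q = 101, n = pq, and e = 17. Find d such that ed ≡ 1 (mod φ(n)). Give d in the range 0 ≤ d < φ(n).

φ(n) = (p−1)(q−1) = 270·100 = 27000.
Need d with 17·d ≡ 1 (mod 27000). Apply the extended Euclidean algorithm:
27000 = 1588×17 + 4
17 = 4×4 + 1
4 = 4×1 + 0
Back-substitute:
1 = 17 − 4·4
1 = −4·27000 + 6353·17
So 17·6353 ≡ 1 (mod 27000), hence d = 6353.

6353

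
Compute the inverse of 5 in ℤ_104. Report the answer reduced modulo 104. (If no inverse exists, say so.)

21

gcd(104, 5) by repeated division:
104 = 20*5 + 4
5 = 1*4 + 1
4 = 4*1 + 0
The gcd is 1. Working backward:
1 = 5 − 4
1 = −104 + 21·5
So 5·21 ≡ 1 (mod 104).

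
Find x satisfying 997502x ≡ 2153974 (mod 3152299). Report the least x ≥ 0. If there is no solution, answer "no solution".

2285871

First find gcd(997502, 3152299):
3152299 = 3*997502 + 159793
997502 = 6*159793 + 38744
159793 = 4*38744 + 4817
38744 = 8*4817 + 208
4817 = 23*208 + 33
208 = 6*33 + 10
33 = 3*10 + 3
10 = 3*3 + 1
3 = 3*1 + 0
gcd = 1, so a unique solution mod 3152299 exists.
Back-substitute for the Bézout coefficients:
1 = 10 − 3·3
1 = −3·33 + 10·10
1 = 10·208 − 63·33
1 = −63·4817 + 1459·208
1 = 1459·38744 − 11735·4817
1 = −11735·159793 + 48399·38744
1 = 48399·997502 − 302129·159793
1 = −302129·3152299 + 954786·997502
So 997502·(954786) ≡ 1 (mod 3152299), giving 997502⁻¹ ≡ 954786.
x ≡ 997502⁻¹·2153974 ≡ 954786·2153974 ≡ 2285871 (mod 3152299).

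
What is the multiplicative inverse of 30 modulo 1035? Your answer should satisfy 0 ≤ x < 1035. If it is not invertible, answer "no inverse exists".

no inverse exists

Euclidean algorithm on 1035, 30:
1035 = 34×30 + 15
30 = 2×15 + 0
The gcd is 15, not 1, hence no inverse exists.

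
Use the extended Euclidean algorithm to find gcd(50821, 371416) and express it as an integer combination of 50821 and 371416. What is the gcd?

1

Apply Euclid's algorithm to 371416 and 50821:
371416 = 7*50821 + 15669
50821 = 3*15669 + 3814
15669 = 4*3814 + 413
3814 = 9*413 + 97
413 = 4*97 + 25
97 = 3*25 + 22
25 = 1*22 + 3
22 = 7*3 + 1
3 = 3*1 + 0
gcd(50821, 371416) = 1.
Working backward:
1 = 22 − 7·3
1 = −7·25 + 8·22
1 = 8·97 − 31·25
1 = −31·413 + 132·97
1 = 132·3814 − 1219·413
1 = −1219·15669 + 5008·3814
1 = 5008·50821 − 16243·15669
1 = −16243·371416 + 118709·50821
So 1 = (-16243)·371416 + (118709)·50821.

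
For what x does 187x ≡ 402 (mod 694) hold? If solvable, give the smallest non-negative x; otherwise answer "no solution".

First find gcd(187, 694):
694 = 3×187 + 133
187 = 1×133 + 54
133 = 2×54 + 25
54 = 2×25 + 4
25 = 6×4 + 1
4 = 4×1 + 0
gcd = 1, so a unique solution mod 694 exists.
Back-substitute for the Bézout coefficients:
1 = 25 − 6·4
1 = −6·54 + 13·25
1 = 13·133 − 32·54
1 = −32·187 + 45·133
1 = 45·694 − 167·187
So 187·(-167) ≡ 1 (mod 694), giving 187⁻¹ ≡ 527.
x ≡ 187⁻¹·402 ≡ 527·402 ≡ 184 (mod 694).

184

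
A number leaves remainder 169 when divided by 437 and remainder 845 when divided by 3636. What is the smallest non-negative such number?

Write x = 169 + 437·k. Then 437·k ≡ 845 − 169 ≡ 676 (mod 3636).
Need 437⁻¹ mod 3636. Extended Euclid on (3636, 437):
3636 = 8×437 + 140
437 = 3×140 + 17
140 = 8×17 + 4
17 = 4×4 + 1
4 = 4×1 + 0
Back-substitute:
1 = 17 − 4·4
1 = −4·140 + 33·17
1 = 33·437 − 103·140
1 = −103·3636 + 857·437
437⁻¹ ≡ 857 (mod 3636), so k ≡ 857·676 ≡ 1208 (mod 3636).
x = 169 + 437·1208 = 528065.

528065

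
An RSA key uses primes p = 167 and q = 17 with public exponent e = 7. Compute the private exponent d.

φ(n) = (p−1)(q−1) = 166·16 = 2656.
Need d with 7·d ≡ 1 (mod 2656). Apply the extended Euclidean algorithm:
2656 = 379·7 + 3
7 = 2·3 + 1
3 = 3·1 + 0
Back-substitute:
1 = 7 − 2·3
1 = −2·2656 + 759·7
So 7·759 ≡ 1 (mod 2656), hence d = 759.

759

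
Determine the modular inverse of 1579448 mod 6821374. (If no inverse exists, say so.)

Compute gcd(1579448, 6821374):
6821374 = 4·1579448 + 503582
1579448 = 3·503582 + 68702
503582 = 7·68702 + 22668
68702 = 3·22668 + 698
22668 = 32·698 + 332
698 = 2·332 + 34
332 = 9·34 + 26
34 = 1·26 + 8
26 = 3·8 + 2
8 = 4·2 + 0
gcd(1579448, 6821374) = 2 ≠ 1, so 1579448 has no multiplicative inverse modulo 6821374.

no inverse exists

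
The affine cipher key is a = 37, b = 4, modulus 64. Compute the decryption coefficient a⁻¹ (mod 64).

Extended Euclidean algorithm:
64 = 1*37 + 27
37 = 1*27 + 10
27 = 2*10 + 7
10 = 1*7 + 3
7 = 2*3 + 1
3 = 3*1 + 0
Since gcd(37, 64) = 1, back-substitute to write 1 as a combination:
1 = 7 − 2·3
1 = −2·10 + 3·7
1 = 3·27 − 8·10
1 = −8·37 + 11·27
1 = 11·64 − 19·37
So 37·(-19) ≡ 1 (mod 64), and -19 ≡ 45 (mod 64).

45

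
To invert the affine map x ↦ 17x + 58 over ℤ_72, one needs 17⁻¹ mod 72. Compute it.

17

Apply the Euclidean algorithm to 72 and 17:
72 = 4×17 + 4
17 = 4×4 + 1
4 = 4×1 + 0
The gcd is 1. Working backward:
1 = 17 − 4·4
1 = −4·72 + 17·17
So 17·17 ≡ 1 (mod 72).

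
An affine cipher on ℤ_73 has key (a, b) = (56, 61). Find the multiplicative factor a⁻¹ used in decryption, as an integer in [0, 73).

Run Euclid on (73, 56):
73 = 1×56 + 17
56 = 3×17 + 5
17 = 3×5 + 2
5 = 2×2 + 1
2 = 2×1 + 0
The gcd is 1. Working backward:
1 = 5 − 2·2
1 = −2·17 + 7·5
1 = 7·56 − 23·17
1 = −23·73 + 30·56
So 56·30 ≡ 1 (mod 73).

30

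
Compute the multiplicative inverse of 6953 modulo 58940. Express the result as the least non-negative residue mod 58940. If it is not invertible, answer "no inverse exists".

Apply the Euclidean algorithm to 58940 and 6953:
58940 = 8*6953 + 3316
6953 = 2*3316 + 321
3316 = 10*321 + 106
321 = 3*106 + 3
106 = 35*3 + 1
3 = 3*1 + 0
gcd = 1, so the inverse exists. Back-substitute:
1 = 106 − 35·3
1 = −35·321 + 106·106
1 = 106·3316 − 1095·321
1 = −1095·6953 + 2296·3316
1 = 2296·58940 − 19463·6953
Thus 6953·(-19463) ≡ 1 (mod 58940); reducing, -19463 mod 58940 = 39477.

39477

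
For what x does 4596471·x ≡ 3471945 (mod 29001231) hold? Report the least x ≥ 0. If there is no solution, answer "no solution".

no solution

gcd(4596471, 29001231):
29001231 = 6*4596471 + 1422405
4596471 = 3*1422405 + 329256
1422405 = 4*329256 + 105381
329256 = 3*105381 + 13113
105381 = 8*13113 + 477
13113 = 27*477 + 234
477 = 2*234 + 9
234 = 26*9 + 0
gcd = 9, but 9 ∤ 3471945, so the congruence has no solution.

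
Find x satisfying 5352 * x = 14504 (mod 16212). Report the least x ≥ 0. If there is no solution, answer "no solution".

no solution

gcd(5352, 16212):
16212 = 3×5352 + 156
5352 = 34×156 + 48
156 = 3×48 + 12
48 = 4×12 + 0
gcd = 12, but 12 ∤ 14504, so the congruence has no solution.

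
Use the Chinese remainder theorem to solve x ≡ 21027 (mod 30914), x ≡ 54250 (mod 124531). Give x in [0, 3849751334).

Write x = 21027 + 30914·k. Then 30914·k ≡ 54250 − 21027 ≡ 33223 (mod 124531).
Need 30914⁻¹ mod 124531. Extended Euclid on (124531, 30914):
124531 = 4*30914 + 875
30914 = 35*875 + 289
875 = 3*289 + 8
289 = 36*8 + 1
8 = 8*1 + 0
Back-substitute:
1 = 289 − 36·8
1 = −36·875 + 109·289
1 = 109·30914 − 3851·875
1 = −3851·124531 + 15513·30914
30914⁻¹ ≡ 15513 (mod 124531), so k ≡ 15513·33223 ≡ 79121 (mod 124531).
x = 21027 + 30914·79121 = 2445967621.

2445967621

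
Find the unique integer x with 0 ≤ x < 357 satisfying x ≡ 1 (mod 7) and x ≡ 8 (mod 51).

Write x = 1 + 7·k. Then 7·k ≡ 8 − 1 ≡ 7 (mod 51).
Need 7⁻¹ mod 51. Extended Euclid on (51, 7):
51 = 7*7 + 2
7 = 3*2 + 1
2 = 2*1 + 0
Back-substitute:
1 = 7 − 3·2
1 = −3·51 + 22·7
7⁻¹ ≡ 22 (mod 51), so k ≡ 22·7 ≡ 1 (mod 51).
x = 1 + 7·1 = 8.

8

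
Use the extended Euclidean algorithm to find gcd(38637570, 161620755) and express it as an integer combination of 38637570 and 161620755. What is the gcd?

15

Repeated division:
161620755 = 4·38637570 + 7070475
38637570 = 5·7070475 + 3285195
7070475 = 2·3285195 + 500085
3285195 = 6·500085 + 284685
500085 = 1·284685 + 215400
284685 = 1·215400 + 69285
215400 = 3·69285 + 7545
69285 = 9·7545 + 1380
7545 = 5·1380 + 645
1380 = 2·645 + 90
645 = 7·90 + 15
90 = 6·15 + 0
gcd(38637570, 161620755) = 15.
Working backward:
15 = 645 − 7·90
15 = −7·1380 + 15·645
15 = 15·7545 − 82·1380
15 = −82·69285 + 753·7545
15 = 753·215400 − 2341·69285
15 = −2341·284685 + 3094·215400
15 = 3094·500085 − 5435·284685
15 = −5435·3285195 + 35704·500085
15 = 35704·7070475 − 76843·3285195
15 = −76843·38637570 + 419919·7070475
15 = 419919·161620755 − 1756519·38637570
So 15 = (419919)·161620755 + (-1756519)·38637570.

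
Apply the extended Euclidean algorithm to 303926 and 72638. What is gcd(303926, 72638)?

2

Apply Euclid's algorithm to 303926 and 72638:
303926 = 4×72638 + 13374
72638 = 5×13374 + 5768
13374 = 2×5768 + 1838
5768 = 3×1838 + 254
1838 = 7×254 + 60
254 = 4×60 + 14
60 = 4×14 + 4
14 = 3×4 + 2
4 = 2×2 + 0
gcd(303926, 72638) = 2.
Express as a combination:
2 = 14 − 3·4
2 = −3·60 + 13·14
2 = 13·254 − 55·60
2 = −55·1838 + 398·254
2 = 398·5768 − 1249·1838
2 = −1249·13374 + 2896·5768
2 = 2896·72638 − 15729·13374
2 = −15729·303926 + 65812·72638
So 2 = (-15729)·303926 + (65812)·72638.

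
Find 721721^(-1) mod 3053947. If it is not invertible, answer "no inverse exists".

no inverse exists

Compute gcd(721721, 3053947):
3053947 = 4·721721 + 167063
721721 = 4·167063 + 53469
167063 = 3·53469 + 6656
53469 = 8·6656 + 221
6656 = 30·221 + 26
221 = 8·26 + 13
26 = 2·13 + 0
gcd(721721, 3053947) = 13 ≠ 1, so 721721 has no multiplicative inverse modulo 3053947.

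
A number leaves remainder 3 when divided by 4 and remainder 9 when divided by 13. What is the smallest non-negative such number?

35

Write x = 3 + 4·k. Then 4·k ≡ 9 − 3 ≡ 6 (mod 13).
Need 4⁻¹ mod 13. Extended Euclid on (13, 4):
13 = 3·4 + 1
4 = 4·1 + 0
Back-substitute:
1 = 13 − 3·4
4⁻¹ ≡ 10 (mod 13), so k ≡ 10·6 ≡ 8 (mod 13).
x = 3 + 4·8 = 35.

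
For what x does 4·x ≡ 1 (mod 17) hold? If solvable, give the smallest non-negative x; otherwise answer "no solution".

First find gcd(4, 17):
17 = 4×4 + 1
4 = 4×1 + 0
gcd = 1, so a unique solution mod 17 exists.
Back-substitute for the Bézout coefficients:
1 = 17 − 4·4
So 4·(-4) ≡ 1 (mod 17), giving 4⁻¹ ≡ 13.
x ≡ 4⁻¹·1 ≡ 13·1 ≡ 13 (mod 17).

13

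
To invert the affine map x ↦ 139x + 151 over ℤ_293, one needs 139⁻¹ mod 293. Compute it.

Apply the Euclidean algorithm to 293 and 139:
293 = 2*139 + 15
139 = 9*15 + 4
15 = 3*4 + 3
4 = 1*3 + 1
3 = 3*1 + 0
The gcd is 1. Working backward:
1 = 4 − 3
1 = −15 + 4·4
1 = 4·139 − 37·15
1 = −37·293 + 78·139
So 139·78 ≡ 1 (mod 293).

78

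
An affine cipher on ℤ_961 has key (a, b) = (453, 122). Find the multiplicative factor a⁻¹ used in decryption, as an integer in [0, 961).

297

Run Euclid on (961, 453):
961 = 2*453 + 55
453 = 8*55 + 13
55 = 4*13 + 3
13 = 4*3 + 1
3 = 3*1 + 0
The gcd is 1. Working backward:
1 = 13 − 4·3
1 = −4·55 + 17·13
1 = 17·453 − 140·55
1 = −140·961 + 297·453
So 453·297 ≡ 1 (mod 961).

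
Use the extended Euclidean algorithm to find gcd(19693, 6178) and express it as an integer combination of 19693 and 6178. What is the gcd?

Euclidean algorithm:
19693 = 3×6178 + 1159
6178 = 5×1159 + 383
1159 = 3×383 + 10
383 = 38×10 + 3
10 = 3×3 + 1
3 = 3×1 + 0
gcd(19693, 6178) = 1.
Working backward:
1 = 10 − 3·3
1 = −3·383 + 115·10
1 = 115·1159 − 348·383
1 = −348·6178 + 1855·1159
1 = 1855·19693 − 5913·6178
So 1 = (1855)·19693 + (-5913)·6178.

1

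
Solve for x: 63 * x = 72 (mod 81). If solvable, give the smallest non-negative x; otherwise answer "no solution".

5

First find gcd(63, 81):
81 = 1×63 + 18
63 = 3×18 + 9
18 = 2×9 + 0
gcd = 9 and 9 | 72, so solutions exist. Divide through by 9: 7x ≡ 8 (mod 9).
Now find 7⁻¹ mod 9:
9 = 1·7 + 2
7 = 3·2 + 1
2 = 2·1 + 0
Back-substitute:
1 = 7 − 3·2
1 = −3·9 + 4·7
So 7⁻¹ ≡ 4 (mod 9).
Then x ≡ 4·8 ≡ 5 (mod 9); the smallest non-negative solution is x = 5.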